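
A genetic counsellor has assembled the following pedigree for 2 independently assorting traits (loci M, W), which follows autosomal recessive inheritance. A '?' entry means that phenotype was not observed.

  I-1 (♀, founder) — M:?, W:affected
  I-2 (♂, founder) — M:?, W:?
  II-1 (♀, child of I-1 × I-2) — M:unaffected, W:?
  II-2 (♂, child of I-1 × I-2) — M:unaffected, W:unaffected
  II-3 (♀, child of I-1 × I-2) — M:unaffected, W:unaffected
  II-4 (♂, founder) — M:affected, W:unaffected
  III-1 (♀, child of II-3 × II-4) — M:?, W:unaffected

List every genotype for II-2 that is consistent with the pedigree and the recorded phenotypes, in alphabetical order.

II-2 ∈ {MM Ww, Mm Ww}

M/I-1 ? ·: MM|Mm|mm
M/I-2 ? ·: MM|Mm|mm
M/II-1 un I-1×I-2: MM|Mm
M/II-2 un I-1×I-2: MM|Mm
M/II-3 un I-1×I-2: MM|Mm
M/II-4 aff ·: mm
M/III-1 ? II-3×II-4: Mm|mm
⇒ M over [I-1,I-2,II-1,II-2,II-3,II-4,III-1]: 45 consistent
W/I-1 aff ·: ww
W/I-2 ? ·: WW|Ww
W/II-1 ? I-1×I-2: Ww|ww
W/II-2 un I-1×I-2: Ww
W/II-3 un I-1×I-2: Ww
W/II-4 un ·: WW|Ww
W/III-1 un II-3×II-4: WW|Ww
⇒ W over [I-1,I-2,II-1,II-2,II-3,II-4,III-1]: 12 consistent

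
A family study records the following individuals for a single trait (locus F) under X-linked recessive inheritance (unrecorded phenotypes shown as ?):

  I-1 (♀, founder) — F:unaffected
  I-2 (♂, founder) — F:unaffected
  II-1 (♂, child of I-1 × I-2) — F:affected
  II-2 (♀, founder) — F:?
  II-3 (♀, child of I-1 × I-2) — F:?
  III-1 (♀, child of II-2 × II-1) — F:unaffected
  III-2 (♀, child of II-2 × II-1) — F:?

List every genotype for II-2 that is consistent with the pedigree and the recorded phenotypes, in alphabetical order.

F/I-1 un ·: X^FX^f
F/I-2 un ·: X^FY
F/II-1 aff I-1×I-2: X^fY
F/II-2 ? ·: X^FX^F|X^FX^f
F/II-3 ? I-1×I-2: X^FX^F|X^FX^f
F/III-1 un II-2×II-1: X^FX^f
F/III-2 ? II-2×II-1: X^FX^f|X^fX^f
⇒ F over [I-1,I-2,II-1,II-2,II-3,III-1,III-2]: 6 consistent

II-2 ∈ {X^FX^F, X^FX^f}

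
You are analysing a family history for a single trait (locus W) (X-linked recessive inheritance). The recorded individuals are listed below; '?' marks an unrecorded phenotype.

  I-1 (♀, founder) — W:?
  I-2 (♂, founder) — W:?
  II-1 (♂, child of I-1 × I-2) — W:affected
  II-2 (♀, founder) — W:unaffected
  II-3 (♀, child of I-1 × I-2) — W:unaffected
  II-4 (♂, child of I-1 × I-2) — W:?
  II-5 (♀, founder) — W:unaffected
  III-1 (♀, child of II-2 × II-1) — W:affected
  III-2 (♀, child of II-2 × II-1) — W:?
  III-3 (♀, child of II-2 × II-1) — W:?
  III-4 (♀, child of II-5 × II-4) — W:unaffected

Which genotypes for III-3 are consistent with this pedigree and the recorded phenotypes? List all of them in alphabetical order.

W/I-1 ? ·: X^WX^w|X^wX^w
W/I-2 ? ·: X^WY|X^wY
W/II-1 aff I-1×I-2: X^wY
W/II-2 un ·: X^WX^w
W/II-3 un I-1×I-2: X^WX^W|X^WX^w
W/II-4 ? I-1×I-2: X^WY|X^wY
W/II-5 un ·: X^WX^W|X^WX^w
W/III-1 aff II-2×II-1: X^wX^w
W/III-2 ? II-2×II-1: X^WX^w|X^wX^w
W/III-3 ? II-2×II-1: X^WX^w|X^wX^w
W/III-4 un II-5×II-4: X^WX^W|X^WX^w
⇒ W over [I-1,I-2,II-1,II-2,II-3,II-4,II-5,III-1,III-2,III-3,III-4]: 68 consistent

III-3 ∈ {X^WX^w, X^wX^w}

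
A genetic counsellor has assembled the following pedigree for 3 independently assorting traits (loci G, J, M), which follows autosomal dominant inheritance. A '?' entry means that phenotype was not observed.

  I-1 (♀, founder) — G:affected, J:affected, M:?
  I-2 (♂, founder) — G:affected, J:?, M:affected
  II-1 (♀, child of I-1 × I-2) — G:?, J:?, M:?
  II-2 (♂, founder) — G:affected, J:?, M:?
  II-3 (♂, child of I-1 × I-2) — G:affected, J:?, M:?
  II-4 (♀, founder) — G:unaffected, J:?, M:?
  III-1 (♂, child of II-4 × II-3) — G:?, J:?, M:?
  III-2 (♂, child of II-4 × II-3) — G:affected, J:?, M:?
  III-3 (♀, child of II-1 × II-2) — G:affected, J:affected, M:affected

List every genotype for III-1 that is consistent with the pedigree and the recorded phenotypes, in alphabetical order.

G/I-1 aff ·: Gg|GG
G/I-2 aff ·: Gg|GG
G/II-1 ? I-1×I-2: gg|Gg|GG
G/II-2 aff ·: Gg|GG
G/II-3 aff I-1×I-2: Gg|GG
G/II-4 un ·: gg
G/III-1 ? II-4×II-3: gg|Gg
G/III-2 aff II-4×II-3: Gg
G/III-3 aff II-1×II-2: Gg|GG
⇒ G over [I-1,I-2,II-1,II-2,II-3,II-4,III-1,III-2,III-3]: 72 consistent
J/I-1 aff ·: Jj|JJ
J/I-2 ? ·: jj|Jj|JJ
J/II-1 ? I-1×I-2: jj|Jj|JJ
J/II-2 ? ·: jj|Jj|JJ
J/II-3 ? I-1×I-2: jj|Jj|JJ
J/II-4 ? ·: jj|Jj|JJ
J/III-1 ? II-4×II-3: jj|Jj|JJ
J/III-2 ? II-4×II-3: jj|Jj|JJ
J/III-3 aff II-1×II-2: Jj|JJ
⇒ J over [I-1,I-2,II-1,II-2,II-3,II-4,III-1,III-2,III-3]: 1003 consistent
M/I-1 ? ·: mm|Mm|MM
M/I-2 aff ·: Mm|MM
M/II-1 ? I-1×I-2: mm|Mm|MM
M/II-2 ? ·: mm|Mm|MM
M/II-3 ? I-1×I-2: mm|Mm|MM
M/II-4 ? ·: mm|Mm|MM
M/III-1 ? II-4×II-3: mm|Mm|MM
M/III-2 ? II-4×II-3: mm|Mm|MM
M/III-3 aff II-1×II-2: Mm|MM
⇒ M over [I-1,I-2,II-1,II-2,II-3,II-4,III-1,III-2,III-3]: 1003 consistent

III-1 ∈ {Gg JJ MM, Gg JJ Mm, Gg JJ mm, Gg Jj MM, Gg Jj Mm, Gg Jj mm, Gg jj MM, Gg jj Mm, Gg jj mm, gg JJ MM, gg JJ Mm, gg JJ mm, gg Jj MM, gg Jj Mm, gg Jj mm, gg jj MM, gg jj Mm, gg jj mm}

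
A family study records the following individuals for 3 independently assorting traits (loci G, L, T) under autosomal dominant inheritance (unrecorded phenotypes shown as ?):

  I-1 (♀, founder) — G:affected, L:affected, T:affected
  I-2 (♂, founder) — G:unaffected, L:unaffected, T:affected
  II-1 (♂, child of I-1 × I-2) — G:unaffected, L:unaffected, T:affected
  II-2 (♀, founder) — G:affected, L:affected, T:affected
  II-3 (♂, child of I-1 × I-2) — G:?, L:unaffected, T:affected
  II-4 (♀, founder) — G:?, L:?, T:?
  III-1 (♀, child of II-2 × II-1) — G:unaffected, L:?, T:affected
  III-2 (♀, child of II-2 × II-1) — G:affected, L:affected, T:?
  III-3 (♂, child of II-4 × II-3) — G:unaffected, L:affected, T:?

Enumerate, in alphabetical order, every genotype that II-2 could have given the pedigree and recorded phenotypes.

G/I-1 aff ·: Gg
G/I-2 un ·: gg
G/II-1 un I-1×I-2: gg
G/II-2 aff ·: Gg
G/II-3 ? I-1×I-2: gg|Gg
G/II-4 ? ·: gg|Gg
G/III-1 un II-2×II-1: gg
G/III-2 aff II-2×II-1: Gg
G/III-3 un II-4×II-3: gg
⇒ G over [I-1,I-2,II-1,II-2,II-3,II-4,III-1,III-2,III-3]: 4 consistent
L/I-1 aff ·: Ll
L/I-2 un ·: ll
L/II-1 un I-1×I-2: ll
L/II-2 aff ·: Ll|LL
L/II-3 un I-1×I-2: ll
L/II-4 ? ·: Ll|LL
L/III-1 ? II-2×II-1: ll|Ll
L/III-2 aff II-2×II-1: Ll
L/III-3 aff II-4×II-3: Ll
⇒ L over [I-1,I-2,II-1,II-2,II-3,II-4,III-1,III-2,III-3]: 6 consistent
T/I-1 aff ·: Tt|TT
T/I-2 aff ·: Tt|TT
T/II-1 aff I-1×I-2: Tt|TT
T/II-2 aff ·: Tt|TT
T/II-3 aff I-1×I-2: Tt|TT
T/II-4 ? ·: tt|Tt|TT
T/III-1 aff II-2×II-1: Tt|TT
T/III-2 ? II-2×II-1: tt|Tt|TT
T/III-3 ? II-4×II-3: tt|Tt|TT
⇒ T over [I-1,I-2,II-1,II-2,II-3,II-4,III-1,III-2,III-3]: 515 consistent

II-2 ∈ {Gg LL TT, Gg LL Tt, Gg Ll TT, Gg Ll Tt}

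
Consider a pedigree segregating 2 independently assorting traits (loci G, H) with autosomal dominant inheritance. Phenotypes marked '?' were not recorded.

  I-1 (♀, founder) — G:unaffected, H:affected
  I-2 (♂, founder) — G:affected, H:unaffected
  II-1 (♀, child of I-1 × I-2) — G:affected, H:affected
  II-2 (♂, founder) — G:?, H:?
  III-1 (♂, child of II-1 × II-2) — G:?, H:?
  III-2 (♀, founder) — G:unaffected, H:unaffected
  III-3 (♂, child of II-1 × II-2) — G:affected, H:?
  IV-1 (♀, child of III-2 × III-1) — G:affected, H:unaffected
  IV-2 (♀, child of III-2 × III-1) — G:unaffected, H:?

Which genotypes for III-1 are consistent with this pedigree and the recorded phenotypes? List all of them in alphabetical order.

G/I-1 un ·: gg
G/I-2 aff ·: Gg|GG
G/II-1 aff I-1×I-2: Gg
G/II-2 ? ·: gg|Gg|GG
G/III-1 ? II-1×II-2: Gg
G/III-2 un ·: gg
G/III-3 aff II-1×II-2: Gg|GG
G/IV-1 aff III-2×III-1: Gg
G/IV-2 un III-2×III-1: gg
⇒ G over [I-1,I-2,II-1,II-2,III-1,III-2,III-3,IV-1,IV-2]: 10 consistent
H/I-1 aff ·: Hh|HH
H/I-2 un ·: hh
H/II-1 aff I-1×I-2: Hh
H/II-2 ? ·: hh|Hh|HH
H/III-1 ? II-1×II-2: hh|Hh
H/III-2 un ·: hh
H/III-3 ? II-1×II-2: hh|Hh|HH
H/IV-1 un III-2×III-1: hh
H/IV-2 ? III-2×III-1: hh|Hh
⇒ H over [I-1,I-2,II-1,II-2,III-1,III-2,III-3,IV-1,IV-2]: 38 consistent

III-1 ∈ {Gg Hh, Gg hh}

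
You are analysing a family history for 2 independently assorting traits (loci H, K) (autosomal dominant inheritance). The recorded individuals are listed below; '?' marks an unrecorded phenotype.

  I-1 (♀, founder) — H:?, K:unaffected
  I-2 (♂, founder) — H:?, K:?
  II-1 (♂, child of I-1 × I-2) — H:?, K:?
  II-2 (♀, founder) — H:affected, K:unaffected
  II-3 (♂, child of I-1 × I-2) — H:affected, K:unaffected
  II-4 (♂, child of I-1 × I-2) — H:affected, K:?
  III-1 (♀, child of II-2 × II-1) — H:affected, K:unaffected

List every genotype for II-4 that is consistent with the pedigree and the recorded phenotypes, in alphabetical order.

II-4 ∈ {HH Kk, HH kk, Hh Kk, Hh kk}

H/I-1 ? ·: hh|Hh|HH
H/I-2 ? ·: hh|Hh|HH
H/II-1 ? I-1×I-2: hh|Hh|HH
H/II-2 aff ·: Hh|HH
H/II-3 aff I-1×I-2: Hh|HH
H/II-4 aff I-1×I-2: Hh|HH
H/III-1 aff II-2×II-1: Hh|HH
⇒ H over [I-1,I-2,II-1,II-2,II-3,II-4,III-1]: 115 consistent
K/I-1 un ·: kk
K/I-2 ? ·: kk|Kk
K/II-1 ? I-1×I-2: kk|Kk
K/II-2 un ·: kk
K/II-3 un I-1×I-2: kk
K/II-4 ? I-1×I-2: kk|Kk
K/III-1 un II-2×II-1: kk
⇒ K over [I-1,I-2,II-1,II-2,II-3,II-4,III-1]: 5 consistent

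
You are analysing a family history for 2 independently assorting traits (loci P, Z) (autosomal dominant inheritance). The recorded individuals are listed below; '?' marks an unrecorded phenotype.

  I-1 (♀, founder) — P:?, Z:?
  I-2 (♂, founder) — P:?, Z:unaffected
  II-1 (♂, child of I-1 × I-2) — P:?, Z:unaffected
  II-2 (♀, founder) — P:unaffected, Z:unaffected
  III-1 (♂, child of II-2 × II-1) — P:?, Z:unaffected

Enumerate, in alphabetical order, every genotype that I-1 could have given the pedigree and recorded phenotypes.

P/I-1 ? ·: pp|Pp|PP
P/I-2 ? ·: pp|Pp|PP
P/II-1 ? I-1×I-2: pp|Pp|PP
P/II-2 un ·: pp
P/III-1 ? II-2×II-1: pp|Pp
⇒ P over [I-1,I-2,II-1,II-2,III-1]: 22 consistent
Z/I-1 ? ·: zz|Zz
Z/I-2 un ·: zz
Z/II-1 un I-1×I-2: zz
Z/II-2 un ·: zz
Z/III-1 un II-2×II-1: zz
⇒ Z over [I-1,I-2,II-1,II-2,III-1]: 2 consistent

I-1 ∈ {PP Zz, PP zz, Pp Zz, Pp zz, pp Zz, pp zz}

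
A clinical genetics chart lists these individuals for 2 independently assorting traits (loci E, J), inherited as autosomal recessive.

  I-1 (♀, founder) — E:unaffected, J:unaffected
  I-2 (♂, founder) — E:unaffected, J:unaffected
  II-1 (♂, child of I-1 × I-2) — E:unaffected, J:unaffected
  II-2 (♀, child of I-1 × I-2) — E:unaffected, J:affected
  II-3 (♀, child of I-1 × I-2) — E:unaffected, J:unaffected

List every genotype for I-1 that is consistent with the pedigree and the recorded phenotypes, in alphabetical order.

I-1 ∈ {EE Jj, Ee Jj}

E/I-1 un ·: EE|Ee
E/I-2 un ·: EE|Ee
E/II-1 un I-1×I-2: EE|Ee
E/II-2 un I-1×I-2: EE|Ee
E/II-3 un I-1×I-2: EE|Ee
⇒ E over [I-1,I-2,II-1,II-2,II-3]: 25 consistent
J/I-1 un ·: Jj
J/I-2 un ·: Jj
J/II-1 un I-1×I-2: JJ|Jj
J/II-2 aff I-1×I-2: jj
J/II-3 un I-1×I-2: JJ|Jj
⇒ J over [I-1,I-2,II-1,II-2,II-3]: 4 consistent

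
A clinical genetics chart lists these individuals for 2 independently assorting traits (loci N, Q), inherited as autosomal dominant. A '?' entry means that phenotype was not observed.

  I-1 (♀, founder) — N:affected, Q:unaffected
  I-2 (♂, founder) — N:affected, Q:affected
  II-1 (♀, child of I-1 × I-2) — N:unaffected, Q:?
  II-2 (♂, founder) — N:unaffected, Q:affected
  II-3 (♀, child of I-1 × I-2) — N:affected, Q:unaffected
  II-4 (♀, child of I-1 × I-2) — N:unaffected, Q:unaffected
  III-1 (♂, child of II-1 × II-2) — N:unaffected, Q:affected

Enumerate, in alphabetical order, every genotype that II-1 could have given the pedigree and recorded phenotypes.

II-1 ∈ {nn Qq, nn qq}

N/I-1 aff ·: Nn
N/I-2 aff ·: Nn
N/II-1 un I-1×I-2: nn
N/II-2 un ·: nn
N/II-3 aff I-1×I-2: Nn|NN
N/II-4 un I-1×I-2: nn
N/III-1 un II-1×II-2: nn
⇒ N over [I-1,I-2,II-1,II-2,II-3,II-4,III-1]: 2 consistent
Q/I-1 un ·: qq
Q/I-2 aff ·: Qq
Q/II-1 ? I-1×I-2: qq|Qq
Q/II-2 aff ·: Qq|QQ
Q/II-3 un I-1×I-2: qq
Q/II-4 un I-1×I-2: qq
Q/III-1 aff II-1×II-2: Qq|QQ
⇒ Q over [I-1,I-2,II-1,II-2,II-3,II-4,III-1]: 6 consistent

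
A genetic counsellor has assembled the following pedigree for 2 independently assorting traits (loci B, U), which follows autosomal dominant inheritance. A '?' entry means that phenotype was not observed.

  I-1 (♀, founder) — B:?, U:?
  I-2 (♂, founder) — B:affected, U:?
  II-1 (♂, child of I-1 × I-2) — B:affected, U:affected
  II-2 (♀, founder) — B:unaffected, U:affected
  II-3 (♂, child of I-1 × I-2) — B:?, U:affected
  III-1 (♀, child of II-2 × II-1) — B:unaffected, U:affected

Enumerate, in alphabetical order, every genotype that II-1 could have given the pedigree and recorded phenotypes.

II-1 ∈ {Bb UU, Bb Uu}

B/I-1 ? ·: bb|Bb|BB
B/I-2 aff ·: Bb|BB
B/II-1 aff I-1×I-2: Bb
B/II-2 un ·: bb
B/II-3 ? I-1×I-2: bb|Bb|BB
B/III-1 un II-2×II-1: bb
⇒ B over [I-1,I-2,II-1,II-2,II-3,III-1]: 10 consistent
U/I-1 ? ·: uu|Uu|UU
U/I-2 ? ·: uu|Uu|UU
U/II-1 aff I-1×I-2: Uu|UU
U/II-2 aff ·: Uu|UU
U/II-3 aff I-1×I-2: Uu|UU
U/III-1 aff II-2×II-1: Uu|UU
⇒ U over [I-1,I-2,II-1,II-2,II-3,III-1]: 61 consistent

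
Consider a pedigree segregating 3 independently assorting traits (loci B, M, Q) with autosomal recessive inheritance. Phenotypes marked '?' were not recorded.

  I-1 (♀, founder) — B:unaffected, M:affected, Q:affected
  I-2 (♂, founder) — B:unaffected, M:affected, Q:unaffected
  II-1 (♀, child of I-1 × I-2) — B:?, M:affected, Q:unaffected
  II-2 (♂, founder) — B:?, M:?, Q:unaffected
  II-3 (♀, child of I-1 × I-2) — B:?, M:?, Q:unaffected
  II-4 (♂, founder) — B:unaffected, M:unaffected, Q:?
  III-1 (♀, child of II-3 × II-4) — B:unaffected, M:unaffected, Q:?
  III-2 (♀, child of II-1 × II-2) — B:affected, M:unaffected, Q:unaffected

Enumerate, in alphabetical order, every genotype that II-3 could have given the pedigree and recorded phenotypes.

II-3 ∈ {BB mm Qq, Bb mm Qq, bb mm Qq}

B/I-1 un ·: BB|Bb
B/I-2 un ·: BB|Bb
B/II-1 ? I-1×I-2: Bb|bb
B/II-2 ? ·: Bb|bb
B/II-3 ? I-1×I-2: BB|Bb|bb
B/II-4 un ·: BB|Bb
B/III-1 un II-3×II-4: BB|Bb
B/III-2 aff II-1×II-2: bb
⇒ B over [I-1,I-2,II-1,II-2,II-3,II-4,III-1,III-2]: 64 consistent
M/I-1 aff ·: mm
M/I-2 aff ·: mm
M/II-1 aff I-1×I-2: mm
M/II-2 ? ·: MM|Mm
M/II-3 ? I-1×I-2: mm
M/II-4 un ·: MM|Mm
M/III-1 un II-3×II-4: Mm
M/III-2 un II-1×II-2: Mm
⇒ M over [I-1,I-2,II-1,II-2,II-3,II-4,III-1,III-2]: 4 consistent
Q/I-1 aff ·: qq
Q/I-2 un ·: QQ|Qq
Q/II-1 un I-1×I-2: Qq
Q/II-2 un ·: QQ|Qq
Q/II-3 un I-1×I-2: Qq
Q/II-4 ? ·: QQ|Qq|qq
Q/III-1 ? II-3×II-4: QQ|Qq|qq
Q/III-2 un II-1×II-2: QQ|Qq
⇒ Q over [I-1,I-2,II-1,II-2,II-3,II-4,III-1,III-2]: 56 consistent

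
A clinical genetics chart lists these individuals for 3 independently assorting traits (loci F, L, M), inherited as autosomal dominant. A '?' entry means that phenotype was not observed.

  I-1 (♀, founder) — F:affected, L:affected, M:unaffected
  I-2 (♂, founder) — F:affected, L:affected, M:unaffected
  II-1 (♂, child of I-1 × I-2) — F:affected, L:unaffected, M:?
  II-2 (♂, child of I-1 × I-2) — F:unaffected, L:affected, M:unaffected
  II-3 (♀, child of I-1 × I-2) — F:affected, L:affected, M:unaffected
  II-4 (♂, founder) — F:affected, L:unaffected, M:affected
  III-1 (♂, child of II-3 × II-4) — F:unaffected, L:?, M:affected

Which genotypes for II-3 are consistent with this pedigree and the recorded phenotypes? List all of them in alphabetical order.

F/I-1 aff ·: Ff
F/I-2 aff ·: Ff
F/II-1 aff I-1×I-2: Ff|FF
F/II-2 un I-1×I-2: ff
F/II-3 aff I-1×I-2: Ff
F/II-4 aff ·: Ff
F/III-1 un II-3×II-4: ff
⇒ F over [I-1,I-2,II-1,II-2,II-3,II-4,III-1]: 2 consistent
L/I-1 aff ·: Ll
L/I-2 aff ·: Ll
L/II-1 un I-1×I-2: ll
L/II-2 aff I-1×I-2: Ll|LL
L/II-3 aff I-1×I-2: Ll|LL
L/II-4 un ·: ll
L/III-1 ? II-3×II-4: ll|Ll
⇒ L over [I-1,I-2,II-1,II-2,II-3,II-4,III-1]: 6 consistent
M/I-1 un ·: mm
M/I-2 un ·: mm
M/II-1 ? I-1×I-2: mm
M/II-2 un I-1×I-2: mm
M/II-3 un I-1×I-2: mm
M/II-4 aff ·: Mm|MM
M/III-1 aff II-3×II-4: Mm
⇒ M over [I-1,I-2,II-1,II-2,II-3,II-4,III-1]: 2 consistent

II-3 ∈ {Ff LL mm, Ff Ll mm}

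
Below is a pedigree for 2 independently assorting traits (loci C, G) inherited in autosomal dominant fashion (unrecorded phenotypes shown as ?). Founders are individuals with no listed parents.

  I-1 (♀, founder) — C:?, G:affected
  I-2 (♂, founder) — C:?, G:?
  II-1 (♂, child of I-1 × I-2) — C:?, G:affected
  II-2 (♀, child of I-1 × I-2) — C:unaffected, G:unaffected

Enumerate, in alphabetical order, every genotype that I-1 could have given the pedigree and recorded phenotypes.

C/I-1 ? ·: cc|Cc
C/I-2 ? ·: cc|Cc
C/II-1 ? I-1×I-2: cc|Cc|CC
C/II-2 un I-1×I-2: cc
⇒ C over [I-1,I-2,II-1,II-2]: 8 consistent
G/I-1 aff ·: Gg
G/I-2 ? ·: gg|Gg
G/II-1 aff I-1×I-2: Gg|GG
G/II-2 un I-1×I-2: gg
⇒ G over [I-1,I-2,II-1,II-2]: 3 consistent

I-1 ∈ {Cc Gg, cc Gg}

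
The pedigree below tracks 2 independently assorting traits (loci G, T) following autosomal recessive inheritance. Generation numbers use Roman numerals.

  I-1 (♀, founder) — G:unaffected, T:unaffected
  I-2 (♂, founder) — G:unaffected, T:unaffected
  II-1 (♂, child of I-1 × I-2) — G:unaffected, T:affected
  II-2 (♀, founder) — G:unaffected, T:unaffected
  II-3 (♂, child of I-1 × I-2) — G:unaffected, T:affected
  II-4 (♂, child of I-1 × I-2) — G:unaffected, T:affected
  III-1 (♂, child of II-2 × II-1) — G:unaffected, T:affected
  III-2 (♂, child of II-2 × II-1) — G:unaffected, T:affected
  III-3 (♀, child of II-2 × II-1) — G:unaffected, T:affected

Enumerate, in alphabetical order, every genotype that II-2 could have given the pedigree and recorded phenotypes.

II-2 ∈ {GG Tt, Gg Tt}

G/I-1 un ·: GG|Gg
G/I-2 un ·: GG|Gg
G/II-1 un I-1×I-2: GG|Gg
G/II-2 un ·: GG|Gg
G/II-3 un I-1×I-2: GG|Gg
G/II-4 un I-1×I-2: GG|Gg
G/III-1 un II-2×II-1: GG|Gg
G/III-2 un II-2×II-1: GG|Gg
G/III-3 un II-2×II-1: GG|Gg
⇒ G over [I-1,I-2,II-1,II-2,II-3,II-4,III-1,III-2,III-3]: 309 consistent
T/I-1 un ·: Tt
T/I-2 un ·: Tt
T/II-1 aff I-1×I-2: tt
T/II-2 un ·: Tt
T/II-3 aff I-1×I-2: tt
T/II-4 aff I-1×I-2: tt
T/III-1 aff II-2×II-1: tt
T/III-2 aff II-2×II-1: tt
T/III-3 aff II-2×II-1: tt
⇒ T over [I-1,I-2,II-1,II-2,II-3,II-4,III-1,III-2,III-3]: 1 consistent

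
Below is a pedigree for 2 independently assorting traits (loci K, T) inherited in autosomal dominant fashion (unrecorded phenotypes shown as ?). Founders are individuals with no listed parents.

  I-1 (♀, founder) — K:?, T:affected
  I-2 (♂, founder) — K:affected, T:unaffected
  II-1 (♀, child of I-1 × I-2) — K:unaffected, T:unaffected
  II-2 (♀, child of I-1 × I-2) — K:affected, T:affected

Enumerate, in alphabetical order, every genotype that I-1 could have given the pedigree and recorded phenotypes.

I-1 ∈ {Kk Tt, kk Tt}

K/I-1 ? ·: kk|Kk
K/I-2 aff ·: Kk
K/II-1 un I-1×I-2: kk
K/II-2 aff I-1×I-2: Kk|KK
⇒ K over [I-1,I-2,II-1,II-2]: 3 consistent
T/I-1 aff ·: Tt
T/I-2 un ·: tt
T/II-1 un I-1×I-2: tt
T/II-2 aff I-1×I-2: Tt
⇒ T over [I-1,I-2,II-1,II-2]: 1 consistent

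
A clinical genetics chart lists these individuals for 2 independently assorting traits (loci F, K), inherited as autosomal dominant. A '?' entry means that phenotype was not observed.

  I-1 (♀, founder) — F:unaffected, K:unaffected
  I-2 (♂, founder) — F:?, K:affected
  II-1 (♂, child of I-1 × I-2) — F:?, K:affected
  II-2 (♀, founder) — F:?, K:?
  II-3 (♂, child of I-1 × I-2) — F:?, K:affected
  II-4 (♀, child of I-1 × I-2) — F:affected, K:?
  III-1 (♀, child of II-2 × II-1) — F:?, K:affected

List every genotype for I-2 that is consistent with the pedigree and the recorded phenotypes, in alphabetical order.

F/I-1 un ·: ff
F/I-2 ? ·: Ff|FF
F/II-1 ? I-1×I-2: ff|Ff
F/II-2 ? ·: ff|Ff|FF
F/II-3 ? I-1×I-2: ff|Ff
F/II-4 aff I-1×I-2: Ff
F/III-1 ? II-2×II-1: ff|Ff|FF
⇒ F over [I-1,I-2,II-1,II-2,II-3,II-4,III-1]: 29 consistent
K/I-1 un ·: kk
K/I-2 aff ·: Kk|KK
K/II-1 aff I-1×I-2: Kk
K/II-2 ? ·: kk|Kk|KK
K/II-3 aff I-1×I-2: Kk
K/II-4 ? I-1×I-2: kk|Kk
K/III-1 aff II-2×II-1: Kk|KK
⇒ K over [I-1,I-2,II-1,II-2,II-3,II-4,III-1]: 15 consistent

I-2 ∈ {FF KK, FF Kk, Ff KK, Ff Kk}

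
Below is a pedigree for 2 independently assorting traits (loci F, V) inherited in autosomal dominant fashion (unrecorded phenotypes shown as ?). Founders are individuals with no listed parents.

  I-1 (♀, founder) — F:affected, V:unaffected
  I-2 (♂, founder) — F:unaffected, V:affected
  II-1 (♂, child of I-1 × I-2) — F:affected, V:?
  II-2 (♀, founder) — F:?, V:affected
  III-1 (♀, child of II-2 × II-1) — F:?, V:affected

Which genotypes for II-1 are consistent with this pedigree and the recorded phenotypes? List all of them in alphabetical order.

F/I-1 aff ·: Ff|FF
F/I-2 un ·: ff
F/II-1 aff I-1×I-2: Ff
F/II-2 ? ·: ff|Ff|FF
F/III-1 ? II-2×II-1: ff|Ff|FF
⇒ F over [I-1,I-2,II-1,II-2,III-1]: 14 consistent
V/I-1 un ·: vv
V/I-2 aff ·: Vv|VV
V/II-1 ? I-1×I-2: vv|Vv
V/II-2 aff ·: Vv|VV
V/III-1 aff II-2×II-1: Vv|VV
⇒ V over [I-1,I-2,II-1,II-2,III-1]: 10 consistent

II-1 ∈ {Ff Vv, Ff vv}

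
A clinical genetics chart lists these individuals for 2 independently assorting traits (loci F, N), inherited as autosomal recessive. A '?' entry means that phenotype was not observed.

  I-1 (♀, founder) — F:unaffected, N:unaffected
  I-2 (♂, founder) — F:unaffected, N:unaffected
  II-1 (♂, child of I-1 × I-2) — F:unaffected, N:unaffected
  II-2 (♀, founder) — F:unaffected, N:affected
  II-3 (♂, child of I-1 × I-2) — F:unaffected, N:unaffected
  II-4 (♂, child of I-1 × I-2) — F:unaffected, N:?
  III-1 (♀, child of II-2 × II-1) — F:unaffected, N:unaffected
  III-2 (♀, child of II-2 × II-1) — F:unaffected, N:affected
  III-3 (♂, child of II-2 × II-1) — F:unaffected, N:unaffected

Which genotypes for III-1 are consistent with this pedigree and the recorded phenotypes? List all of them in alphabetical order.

III-1 ∈ {FF Nn, Ff Nn}

F/I-1 un ·: FF|Ff
F/I-2 un ·: FF|Ff
F/II-1 un I-1×I-2: FF|Ff
F/II-2 un ·: FF|Ff
F/II-3 un I-1×I-2: FF|Ff
F/II-4 un I-1×I-2: FF|Ff
F/III-1 un II-2×II-1: FF|Ff
F/III-2 un II-2×II-1: FF|Ff
F/III-3 un II-2×II-1: FF|Ff
⇒ F over [I-1,I-2,II-1,II-2,II-3,II-4,III-1,III-2,III-3]: 309 consistent
N/I-1 un ·: NN|Nn
N/I-2 un ·: NN|Nn
N/II-1 un I-1×I-2: Nn
N/II-2 aff ·: nn
N/II-3 un I-1×I-2: NN|Nn
N/II-4 ? I-1×I-2: NN|Nn|nn
N/III-1 un II-2×II-1: Nn
N/III-2 aff II-2×II-1: nn
N/III-3 un II-2×II-1: Nn
⇒ N over [I-1,I-2,II-1,II-2,II-3,II-4,III-1,III-2,III-3]: 14 consistent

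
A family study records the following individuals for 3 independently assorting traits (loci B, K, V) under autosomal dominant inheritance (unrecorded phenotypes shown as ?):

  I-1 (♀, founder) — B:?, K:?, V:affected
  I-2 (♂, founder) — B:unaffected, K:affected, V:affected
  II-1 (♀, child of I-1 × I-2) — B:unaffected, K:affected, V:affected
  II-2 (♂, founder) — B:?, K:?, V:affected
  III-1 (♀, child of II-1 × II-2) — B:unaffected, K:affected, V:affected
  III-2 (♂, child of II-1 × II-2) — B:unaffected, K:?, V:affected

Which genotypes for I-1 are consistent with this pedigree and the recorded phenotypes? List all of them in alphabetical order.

B/I-1 ? ·: bb|Bb
B/I-2 un ·: bb
B/II-1 un I-1×I-2: bb
B/II-2 ? ·: bb|Bb
B/III-1 un II-1×II-2: bb
B/III-2 un II-1×II-2: bb
⇒ B over [I-1,I-2,II-1,II-2,III-1,III-2]: 4 consistent
K/I-1 ? ·: kk|Kk|KK
K/I-2 aff ·: Kk|KK
K/II-1 aff I-1×I-2: Kk|KK
K/II-2 ? ·: kk|Kk|KK
K/III-1 aff II-1×II-2: Kk|KK
K/III-2 ? II-1×II-2: kk|Kk|KK
⇒ K over [I-1,I-2,II-1,II-2,III-1,III-2]: 84 consistent
V/I-1 aff ·: Vv|VV
V/I-2 aff ·: Vv|VV
V/II-1 aff I-1×I-2: Vv|VV
V/II-2 aff ·: Vv|VV
V/III-1 aff II-1×II-2: Vv|VV
V/III-2 aff II-1×II-2: Vv|VV
⇒ V over [I-1,I-2,II-1,II-2,III-1,III-2]: 44 consistent

I-1 ∈ {Bb KK VV, Bb KK Vv, Bb Kk VV, Bb Kk Vv, Bb kk VV, Bb kk Vv, bb KK VV, bb KK Vv, bb Kk VV, bb Kk Vv, bb kk VV, bb kk Vv}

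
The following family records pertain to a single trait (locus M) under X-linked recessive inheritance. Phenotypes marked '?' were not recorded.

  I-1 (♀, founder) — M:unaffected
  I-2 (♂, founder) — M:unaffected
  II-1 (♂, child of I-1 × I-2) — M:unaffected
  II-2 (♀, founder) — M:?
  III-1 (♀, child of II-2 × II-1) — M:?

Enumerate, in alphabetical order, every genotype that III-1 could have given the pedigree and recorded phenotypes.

III-1 ∈ {X^MX^M, X^MX^m}

M/I-1 un ·: X^MX^M|X^MX^m
M/I-2 un ·: X^MY
M/II-1 un I-1×I-2: X^MY
M/II-2 ? ·: X^MX^M|X^MX^m|X^mX^m
M/III-1 ? II-2×II-1: X^MX^M|X^MX^m
⇒ M over [I-1,I-2,II-1,II-2,III-1]: 8 consistent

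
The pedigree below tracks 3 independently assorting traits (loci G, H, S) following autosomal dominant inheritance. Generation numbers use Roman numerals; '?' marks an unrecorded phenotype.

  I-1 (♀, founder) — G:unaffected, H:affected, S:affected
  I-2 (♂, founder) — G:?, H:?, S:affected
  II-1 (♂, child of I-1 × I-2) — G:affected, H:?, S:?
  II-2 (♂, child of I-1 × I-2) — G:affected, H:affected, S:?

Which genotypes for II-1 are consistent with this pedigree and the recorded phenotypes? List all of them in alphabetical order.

II-1 ∈ {Gg HH SS, Gg HH Ss, Gg HH ss, Gg Hh SS, Gg Hh Ss, Gg Hh ss, Gg hh SS, Gg hh Ss, Gg hh ss}

G/I-1 un ·: gg
G/I-2 ? ·: Gg|GG
G/II-1 aff I-1×I-2: Gg
G/II-2 aff I-1×I-2: Gg
⇒ G over [I-1,I-2,II-1,II-2]: 2 consistent
H/I-1 aff ·: Hh|HH
H/I-2 ? ·: hh|Hh|HH
H/II-1 ? I-1×I-2: hh|Hh|HH
H/II-2 aff I-1×I-2: Hh|HH
⇒ H over [I-1,I-2,II-1,II-2]: 18 consistent
S/I-1 aff ·: Ss|SS
S/I-2 aff ·: Ss|SS
S/II-1 ? I-1×I-2: ss|Ss|SS
S/II-2 ? I-1×I-2: ss|Ss|SS
⇒ S over [I-1,I-2,II-1,II-2]: 18 consistent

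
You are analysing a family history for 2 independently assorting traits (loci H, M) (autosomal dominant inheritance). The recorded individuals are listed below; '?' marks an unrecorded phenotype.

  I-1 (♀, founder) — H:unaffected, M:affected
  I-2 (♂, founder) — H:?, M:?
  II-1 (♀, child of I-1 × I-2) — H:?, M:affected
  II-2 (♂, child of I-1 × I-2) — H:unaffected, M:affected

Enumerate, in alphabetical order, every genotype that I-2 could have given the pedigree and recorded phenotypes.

H/I-1 un ·: hh
H/I-2 ? ·: hh|Hh
H/II-1 ? I-1×I-2: hh|Hh
H/II-2 un I-1×I-2: hh
⇒ H over [I-1,I-2,II-1,II-2]: 3 consistent
M/I-1 aff ·: Mm|MM
M/I-2 ? ·: mm|Mm|MM
M/II-1 aff I-1×I-2: Mm|MM
M/II-2 aff I-1×I-2: Mm|MM
⇒ M over [I-1,I-2,II-1,II-2]: 15 consistent

I-2 ∈ {Hh MM, Hh Mm, Hh mm, hh MM, hh Mm, hh mm}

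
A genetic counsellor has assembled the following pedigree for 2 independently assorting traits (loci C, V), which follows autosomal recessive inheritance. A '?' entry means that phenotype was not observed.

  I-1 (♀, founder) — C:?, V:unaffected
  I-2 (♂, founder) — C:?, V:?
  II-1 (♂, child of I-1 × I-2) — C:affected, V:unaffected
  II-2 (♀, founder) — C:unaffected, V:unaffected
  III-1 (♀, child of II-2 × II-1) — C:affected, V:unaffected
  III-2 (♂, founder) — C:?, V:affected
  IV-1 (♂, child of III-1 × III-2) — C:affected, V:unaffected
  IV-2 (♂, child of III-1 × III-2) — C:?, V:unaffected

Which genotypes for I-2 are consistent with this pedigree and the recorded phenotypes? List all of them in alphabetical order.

C/I-1 ? ·: Cc|cc
C/I-2 ? ·: Cc|cc
C/II-1 aff I-1×I-2: cc
C/II-2 un ·: Cc
C/III-1 aff II-2×II-1: cc
C/III-2 ? ·: Cc|cc
C/IV-1 aff III-1×III-2: cc
C/IV-2 ? III-1×III-2: Cc|cc
⇒ C over [I-1,I-2,II-1,II-2,III-1,III-2,IV-1,IV-2]: 12 consistent
V/I-1 un ·: VV|Vv
V/I-2 ? ·: VV|Vv|vv
V/II-1 un I-1×I-2: VV|Vv
V/II-2 un ·: VV|Vv
V/III-1 un II-2×II-1: VV|Vv
V/III-2 aff ·: vv
V/IV-1 un III-1×III-2: Vv
V/IV-2 un III-1×III-2: Vv
⇒ V over [I-1,I-2,II-1,II-2,III-1,III-2,IV-1,IV-2]: 32 consistent

I-2 ∈ {Cc VV, Cc Vv, Cc vv, cc VV, cc Vv, cc vv}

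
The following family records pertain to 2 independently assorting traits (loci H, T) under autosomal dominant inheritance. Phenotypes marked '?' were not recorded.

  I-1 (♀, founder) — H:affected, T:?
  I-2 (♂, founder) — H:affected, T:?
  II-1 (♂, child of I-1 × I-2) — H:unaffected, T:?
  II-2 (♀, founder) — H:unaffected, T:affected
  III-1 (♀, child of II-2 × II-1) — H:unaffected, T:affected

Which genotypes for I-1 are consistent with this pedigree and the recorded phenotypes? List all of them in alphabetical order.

I-1 ∈ {Hh TT, Hh Tt, Hh tt}

H/I-1 aff ·: Hh
H/I-2 aff ·: Hh
H/II-1 un I-1×I-2: hh
H/II-2 un ·: hh
H/III-1 un II-2×II-1: hh
⇒ H over [I-1,I-2,II-1,II-2,III-1]: 1 consistent
T/I-1 ? ·: tt|Tt|TT
T/I-2 ? ·: tt|Tt|TT
T/II-1 ? I-1×I-2: tt|Tt|TT
T/II-2 aff ·: Tt|TT
T/III-1 aff II-2×II-1: Tt|TT
⇒ T over [I-1,I-2,II-1,II-2,III-1]: 48 consistent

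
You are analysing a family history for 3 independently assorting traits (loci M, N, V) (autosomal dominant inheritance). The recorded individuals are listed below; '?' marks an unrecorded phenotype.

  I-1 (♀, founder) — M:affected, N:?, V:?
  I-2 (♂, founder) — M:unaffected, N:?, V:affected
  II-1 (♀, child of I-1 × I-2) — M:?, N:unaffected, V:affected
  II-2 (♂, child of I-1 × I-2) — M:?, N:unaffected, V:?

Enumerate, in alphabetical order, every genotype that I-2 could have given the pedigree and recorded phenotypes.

I-2 ∈ {mm Nn VV, mm Nn Vv, mm nn VV, mm nn Vv}

M/I-1 aff ·: Mm|MM
M/I-2 un ·: mm
M/II-1 ? I-1×I-2: mm|Mm
M/II-2 ? I-1×I-2: mm|Mm
⇒ M over [I-1,I-2,II-1,II-2]: 5 consistent
N/I-1 ? ·: nn|Nn
N/I-2 ? ·: nn|Nn
N/II-1 un I-1×I-2: nn
N/II-2 un I-1×I-2: nn
⇒ N over [I-1,I-2,II-1,II-2]: 4 consistent
V/I-1 ? ·: vv|Vv|VV
V/I-2 aff ·: Vv|VV
V/II-1 aff I-1×I-2: Vv|VV
V/II-2 ? I-1×I-2: vv|Vv|VV
⇒ V over [I-1,I-2,II-1,II-2]: 18 consistent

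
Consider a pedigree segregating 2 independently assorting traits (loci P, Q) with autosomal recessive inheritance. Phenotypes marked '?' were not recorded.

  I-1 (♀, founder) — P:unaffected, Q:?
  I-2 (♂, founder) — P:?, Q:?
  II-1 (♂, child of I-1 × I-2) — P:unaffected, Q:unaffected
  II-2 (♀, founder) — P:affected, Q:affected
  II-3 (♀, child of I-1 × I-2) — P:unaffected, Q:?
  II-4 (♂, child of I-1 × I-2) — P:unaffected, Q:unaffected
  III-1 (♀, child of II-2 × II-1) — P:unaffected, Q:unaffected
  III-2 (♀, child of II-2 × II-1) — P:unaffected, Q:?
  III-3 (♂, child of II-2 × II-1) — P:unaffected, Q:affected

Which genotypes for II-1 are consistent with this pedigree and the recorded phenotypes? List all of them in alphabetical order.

P/I-1 un ·: PP|Pp
P/I-2 ? ·: PP|Pp|pp
P/II-1 un I-1×I-2: PP|Pp
P/II-2 aff ·: pp
P/II-3 un I-1×I-2: PP|Pp
P/II-4 un I-1×I-2: PP|Pp
P/III-1 un II-2×II-1: Pp
P/III-2 un II-2×II-1: Pp
P/III-3 un II-2×II-1: Pp
⇒ P over [I-1,I-2,II-1,II-2,II-3,II-4,III-1,III-2,III-3]: 27 consistent
Q/I-1 ? ·: QQ|Qq|qq
Q/I-2 ? ·: QQ|Qq|qq
Q/II-1 un I-1×I-2: Qq
Q/II-2 aff ·: qq
Q/II-3 ? I-1×I-2: QQ|Qq|qq
Q/II-4 un I-1×I-2: QQ|Qq
Q/III-1 un II-2×II-1: Qq
Q/III-2 ? II-2×II-1: Qq|qq
Q/III-3 aff II-2×II-1: qq
⇒ Q over [I-1,I-2,II-1,II-2,II-3,II-4,III-1,III-2,III-3]: 40 consistent

II-1 ∈ {PP Qq, Pp Qq}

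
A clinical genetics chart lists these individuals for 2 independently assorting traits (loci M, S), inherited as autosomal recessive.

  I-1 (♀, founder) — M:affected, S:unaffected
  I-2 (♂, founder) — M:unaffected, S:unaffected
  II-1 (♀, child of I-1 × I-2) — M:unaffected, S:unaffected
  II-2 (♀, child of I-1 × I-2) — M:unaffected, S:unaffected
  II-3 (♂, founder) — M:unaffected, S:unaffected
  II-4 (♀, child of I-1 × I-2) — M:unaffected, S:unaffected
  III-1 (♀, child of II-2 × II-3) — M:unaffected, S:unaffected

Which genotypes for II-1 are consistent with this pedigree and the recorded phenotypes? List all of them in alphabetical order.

M/I-1 aff ·: mm
M/I-2 un ·: MM|Mm
M/II-1 un I-1×I-2: Mm
M/II-2 un I-1×I-2: Mm
M/II-3 un ·: MM|Mm
M/II-4 un I-1×I-2: Mm
M/III-1 un II-2×II-3: MM|Mm
⇒ M over [I-1,I-2,II-1,II-2,II-3,II-4,III-1]: 8 consistent
S/I-1 un ·: SS|Ss
S/I-2 un ·: SS|Ss
S/II-1 un I-1×I-2: SS|Ss
S/II-2 un I-1×I-2: SS|Ss
S/II-3 un ·: SS|Ss
S/II-4 un I-1×I-2: SS|Ss
S/III-1 un II-2×II-3: SS|Ss
⇒ S over [I-1,I-2,II-1,II-2,II-3,II-4,III-1]: 87 consistent

II-1 ∈ {Mm SS, Mm Ss}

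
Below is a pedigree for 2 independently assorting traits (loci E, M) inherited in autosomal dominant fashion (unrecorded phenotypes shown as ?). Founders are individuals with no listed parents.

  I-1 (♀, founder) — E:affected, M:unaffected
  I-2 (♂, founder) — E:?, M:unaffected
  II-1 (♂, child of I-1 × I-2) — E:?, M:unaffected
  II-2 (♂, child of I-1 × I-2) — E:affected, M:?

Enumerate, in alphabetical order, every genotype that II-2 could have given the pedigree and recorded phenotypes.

II-2 ∈ {EE mm, Ee mm}

E/I-1 aff ·: Ee|EE
E/I-2 ? ·: ee|Ee|EE
E/II-1 ? I-1×I-2: ee|Ee|EE
E/II-2 aff I-1×I-2: Ee|EE
⇒ E over [I-1,I-2,II-1,II-2]: 18 consistent
M/I-1 un ·: mm
M/I-2 un ·: mm
M/II-1 un I-1×I-2: mm
M/II-2 ? I-1×I-2: mm
⇒ M over [I-1,I-2,II-1,II-2]: 1 consistent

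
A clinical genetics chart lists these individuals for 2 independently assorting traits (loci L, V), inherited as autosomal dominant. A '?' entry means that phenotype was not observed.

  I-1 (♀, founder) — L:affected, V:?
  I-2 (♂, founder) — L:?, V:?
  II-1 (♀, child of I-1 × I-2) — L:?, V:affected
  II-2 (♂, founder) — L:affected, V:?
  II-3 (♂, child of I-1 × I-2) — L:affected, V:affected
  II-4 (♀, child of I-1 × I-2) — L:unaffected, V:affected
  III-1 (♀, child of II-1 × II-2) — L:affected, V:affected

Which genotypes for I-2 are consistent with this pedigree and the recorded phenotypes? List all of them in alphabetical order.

I-2 ∈ {Ll VV, Ll Vv, Ll vv, ll VV, ll Vv, ll vv}

L/I-1 aff ·: Ll
L/I-2 ? ·: ll|Ll
L/II-1 ? I-1×I-2: ll|Ll|LL
L/II-2 aff ·: Ll|LL
L/II-3 aff I-1×I-2: Ll|LL
L/II-4 un I-1×I-2: ll
L/III-1 aff II-1×II-2: Ll|LL
⇒ L over [I-1,I-2,II-1,II-2,II-3,II-4,III-1]: 24 consistent
V/I-1 ? ·: vv|Vv|VV
V/I-2 ? ·: vv|Vv|VV
V/II-1 aff I-1×I-2: Vv|VV
V/II-2 ? ·: vv|Vv|VV
V/II-3 aff I-1×I-2: Vv|VV
V/II-4 aff I-1×I-2: Vv|VV
V/III-1 aff II-1×II-2: Vv|VV
⇒ V over [I-1,I-2,II-1,II-2,II-3,II-4,III-1]: 132 consistent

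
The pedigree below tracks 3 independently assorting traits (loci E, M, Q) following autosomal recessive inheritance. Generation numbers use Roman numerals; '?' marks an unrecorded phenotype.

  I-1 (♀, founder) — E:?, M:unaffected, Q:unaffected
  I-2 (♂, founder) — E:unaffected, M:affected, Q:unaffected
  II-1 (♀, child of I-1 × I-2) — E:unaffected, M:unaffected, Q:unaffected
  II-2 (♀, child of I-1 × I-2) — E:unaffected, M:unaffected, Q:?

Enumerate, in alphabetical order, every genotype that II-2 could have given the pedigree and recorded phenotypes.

II-2 ∈ {EE Mm QQ, EE Mm Qq, EE Mm qq, Ee Mm QQ, Ee Mm Qq, Ee Mm qq}

E/I-1 ? ·: EE|Ee|ee
E/I-2 un ·: EE|Ee
E/II-1 un I-1×I-2: EE|Ee
E/II-2 un I-1×I-2: EE|Ee
⇒ E over [I-1,I-2,II-1,II-2]: 15 consistent
M/I-1 un ·: MM|Mm
M/I-2 aff ·: mm
M/II-1 un I-1×I-2: Mm
M/II-2 un I-1×I-2: Mm
⇒ M over [I-1,I-2,II-1,II-2]: 2 consistent
Q/I-1 un ·: QQ|Qq
Q/I-2 un ·: QQ|Qq
Q/II-1 un I-1×I-2: QQ|Qq
Q/II-2 ? I-1×I-2: QQ|Qq|qq
⇒ Q over [I-1,I-2,II-1,II-2]: 15 consistent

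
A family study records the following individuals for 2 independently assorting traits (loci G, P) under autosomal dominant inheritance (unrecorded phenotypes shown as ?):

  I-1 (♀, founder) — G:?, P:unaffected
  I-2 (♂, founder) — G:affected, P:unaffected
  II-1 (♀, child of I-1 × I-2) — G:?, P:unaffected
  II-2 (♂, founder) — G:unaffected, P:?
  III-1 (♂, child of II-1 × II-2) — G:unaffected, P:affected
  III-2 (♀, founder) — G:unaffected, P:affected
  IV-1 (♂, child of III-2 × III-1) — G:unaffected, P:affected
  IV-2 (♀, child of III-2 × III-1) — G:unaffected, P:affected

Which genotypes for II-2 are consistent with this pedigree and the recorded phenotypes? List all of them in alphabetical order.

II-2 ∈ {gg PP, gg Pp}

G/I-1 ? ·: gg|Gg|GG
G/I-2 aff ·: Gg|GG
G/II-1 ? I-1×I-2: gg|Gg
G/II-2 un ·: gg
G/III-1 un II-1×II-2: gg
G/III-2 un ·: gg
G/IV-1 un III-2×III-1: gg
G/IV-2 un III-2×III-1: gg
⇒ G over [I-1,I-2,II-1,II-2,III-1,III-2,IV-1,IV-2]: 7 consistent
P/I-1 un ·: pp
P/I-2 un ·: pp
P/II-1 un I-1×I-2: pp
P/II-2 ? ·: Pp|PP
P/III-1 aff II-1×II-2: Pp
P/III-2 aff ·: Pp|PP
P/IV-1 aff III-2×III-1: Pp|PP
P/IV-2 aff III-2×III-1: Pp|PP
⇒ P over [I-1,I-2,II-1,II-2,III-1,III-2,IV-1,IV-2]: 16 consistent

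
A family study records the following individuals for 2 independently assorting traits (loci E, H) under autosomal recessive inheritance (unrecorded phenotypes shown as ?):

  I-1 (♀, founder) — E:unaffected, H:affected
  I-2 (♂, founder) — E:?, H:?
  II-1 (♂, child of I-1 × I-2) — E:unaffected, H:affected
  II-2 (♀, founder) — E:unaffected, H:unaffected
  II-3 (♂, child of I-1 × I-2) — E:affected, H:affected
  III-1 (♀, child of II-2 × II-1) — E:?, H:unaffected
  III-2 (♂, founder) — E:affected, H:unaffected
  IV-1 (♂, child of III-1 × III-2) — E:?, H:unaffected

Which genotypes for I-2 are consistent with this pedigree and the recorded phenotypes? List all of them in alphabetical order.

I-2 ∈ {Ee Hh, Ee hh, ee Hh, ee hh}

E/I-1 un ·: Ee
E/I-2 ? ·: Ee|ee
E/II-1 un I-1×I-2: EE|Ee
E/II-2 un ·: EE|Ee
E/II-3 aff I-1×I-2: ee
E/III-1 ? II-2×II-1: EE|Ee|ee
E/III-2 aff ·: ee
E/IV-1 ? III-1×III-2: Ee|ee
⇒ E over [I-1,I-2,II-1,II-2,II-3,III-1,III-2,IV-1]: 18 consistent
H/I-1 aff ·: hh
H/I-2 ? ·: Hh|hh
H/II-1 aff I-1×I-2: hh
H/II-2 un ·: HH|Hh
H/II-3 aff I-1×I-2: hh
H/III-1 un II-2×II-1: Hh
H/III-2 un ·: HH|Hh
H/IV-1 un III-1×III-2: HH|Hh
⇒ H over [I-1,I-2,II-1,II-2,II-3,III-1,III-2,IV-1]: 16 consistent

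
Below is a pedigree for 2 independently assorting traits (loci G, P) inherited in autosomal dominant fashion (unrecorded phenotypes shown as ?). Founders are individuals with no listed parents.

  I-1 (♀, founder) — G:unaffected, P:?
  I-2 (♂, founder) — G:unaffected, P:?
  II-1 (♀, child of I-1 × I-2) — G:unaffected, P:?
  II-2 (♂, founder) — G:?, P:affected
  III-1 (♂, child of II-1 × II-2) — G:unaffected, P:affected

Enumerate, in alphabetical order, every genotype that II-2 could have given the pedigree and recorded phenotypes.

G/I-1 un ·: gg
G/I-2 un ·: gg
G/II-1 un I-1×I-2: gg
G/II-2 ? ·: gg|Gg
G/III-1 un II-1×II-2: gg
⇒ G over [I-1,I-2,II-1,II-2,III-1]: 2 consistent
P/I-1 ? ·: pp|Pp|PP
P/I-2 ? ·: pp|Pp|PP
P/II-1 ? I-1×I-2: pp|Pp|PP
P/II-2 aff ·: Pp|PP
P/III-1 aff II-1×II-2: Pp|PP
⇒ P over [I-1,I-2,II-1,II-2,III-1]: 48 consistent

II-2 ∈ {Gg PP, Gg Pp, gg PP, gg Pp}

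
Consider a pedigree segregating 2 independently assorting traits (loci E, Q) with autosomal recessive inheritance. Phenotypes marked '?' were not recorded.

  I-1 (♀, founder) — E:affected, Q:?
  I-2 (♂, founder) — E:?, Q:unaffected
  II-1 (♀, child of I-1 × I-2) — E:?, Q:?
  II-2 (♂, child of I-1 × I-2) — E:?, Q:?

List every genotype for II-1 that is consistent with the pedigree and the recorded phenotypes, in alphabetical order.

E/I-1 aff ·: ee
E/I-2 ? ·: EE|Ee|ee
E/II-1 ? I-1×I-2: Ee|ee
E/II-2 ? I-1×I-2: Ee|ee
⇒ E over [I-1,I-2,II-1,II-2]: 6 consistent
Q/I-1 ? ·: QQ|Qq|qq
Q/I-2 un ·: QQ|Qq
Q/II-1 ? I-1×I-2: QQ|Qq|qq
Q/II-2 ? I-1×I-2: QQ|Qq|qq
⇒ Q over [I-1,I-2,II-1,II-2]: 23 consistent

II-1 ∈ {Ee QQ, Ee Qq, Ee qq, ee QQ, ee Qq, ee qq}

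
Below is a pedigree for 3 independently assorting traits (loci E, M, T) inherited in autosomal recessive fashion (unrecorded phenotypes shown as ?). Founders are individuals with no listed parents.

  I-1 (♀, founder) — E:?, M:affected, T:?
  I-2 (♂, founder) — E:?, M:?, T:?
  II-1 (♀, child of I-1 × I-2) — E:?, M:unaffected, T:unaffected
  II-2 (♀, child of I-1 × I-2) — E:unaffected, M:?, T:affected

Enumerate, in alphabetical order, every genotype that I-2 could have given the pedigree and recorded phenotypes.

I-2 ∈ {EE MM Tt, EE MM tt, EE Mm Tt, EE Mm tt, Ee MM Tt, Ee MM tt, Ee Mm Tt, Ee Mm tt, ee MM Tt, ee MM tt, ee Mm Tt, ee Mm tt}

E/I-1 ? ·: EE|Ee|ee
E/I-2 ? ·: EE|Ee|ee
E/II-1 ? I-1×I-2: EE|Ee|ee
E/II-2 un I-1×I-2: EE|Ee
⇒ E over [I-1,I-2,II-1,II-2]: 21 consistent
M/I-1 aff ·: mm
M/I-2 ? ·: MM|Mm
M/II-1 un I-1×I-2: Mm
M/II-2 ? I-1×I-2: Mm|mm
⇒ M over [I-1,I-2,II-1,II-2]: 3 consistent
T/I-1 ? ·: Tt|tt
T/I-2 ? ·: Tt|tt
T/II-1 un I-1×I-2: TT|Tt
T/II-2 aff I-1×I-2: tt
⇒ T over [I-1,I-2,II-1,II-2]: 4 consistent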